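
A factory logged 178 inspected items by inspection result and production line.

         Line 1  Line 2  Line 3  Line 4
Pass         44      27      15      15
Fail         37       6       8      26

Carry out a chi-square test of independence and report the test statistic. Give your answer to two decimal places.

Row totals: 101, 77. Column totals: 81, 33, 23, 41. Grand total N = 178.
Expected counts (row total × column total / N):
  Pass, Line 1: 101×81/178 = 45.961
  Pass, Line 2: 101×33/178 = 18.725
  Pass, Line 3: 101×23/178 = 13.051
  Pass, Line 4: 101×41/178 = 23.264
  Fail, Line 1: 77×81/178 = 35.039
  Fail, Line 2: 77×33/178 = 14.275
  Fail, Line 3: 77×23/178 = 9.949
  Fail, Line 4: 77×41/178 = 17.736
Contributions (O − E)²/E:
  (44 − 45.961)²/45.961 = 0.0837
  (27 − 18.725)²/18.725 = 3.6569
  (15 − 13.051)²/13.051 = 0.2911
  (15 − 23.264)²/23.264 = 2.9356
  (37 − 35.039)²/35.039 = 0.1097
  (6 − 14.275)²/14.275 = 4.7969
  (8 − 9.949)²/9.949 = 0.3818
  (26 − 17.736)²/17.736 = 3.8506
χ² = 0.0837 + 3.6569 + 0.2911 + 2.9356 + 0.1097 + 4.7969 + 0.3818 + 3.8506 = 16.11

16.11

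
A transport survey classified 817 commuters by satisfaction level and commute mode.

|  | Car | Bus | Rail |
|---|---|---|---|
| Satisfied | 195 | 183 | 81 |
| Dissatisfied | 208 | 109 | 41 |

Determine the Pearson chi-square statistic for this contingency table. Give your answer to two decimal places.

Row totals: 459, 358. Column totals: 403, 292, 122. Grand total N = 817.
Expected counts (row total × column total / N):
  Satisfied, Car: 459×403/817 = 226.410
  Satisfied, Bus: 459×292/817 = 164.049
  Satisfied, Rail: 459×122/817 = 68.541
  Dissatisfied, Car: 358×403/817 = 176.590
  Dissatisfied, Bus: 358×292/817 = 127.951
  Dissatisfied, Rail: 358×122/817 = 53.459
Contributions (O − E)²/E:
  (195 − 226.410)²/226.410 = 4.3575
  (183 − 164.049)²/164.049 = 2.1892
  (81 − 68.541)²/68.541 = 2.2647
  (208 − 176.590)²/176.590 = 5.5869
  (109 − 127.951)²/127.951 = 2.8069
  (41 − 53.459)²/53.459 = 2.9037
χ² = 4.3575 + 2.1892 + 2.2647 + 5.5869 + 2.8069 + 2.9037 = 20.11

20.11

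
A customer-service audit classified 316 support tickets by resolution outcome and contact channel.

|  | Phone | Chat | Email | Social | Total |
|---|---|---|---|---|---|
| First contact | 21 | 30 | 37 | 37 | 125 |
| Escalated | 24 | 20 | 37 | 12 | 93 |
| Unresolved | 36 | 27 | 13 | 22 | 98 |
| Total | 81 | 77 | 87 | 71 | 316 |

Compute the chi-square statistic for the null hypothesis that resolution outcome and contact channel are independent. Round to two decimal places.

Grand total N = 316.
Expected counts (row total × column total / N):
  First contact, Phone: 125×81/316 = 32.041
  First contact, Chat: 125×77/316 = 30.459
  First contact, Email: 125×87/316 = 34.415
  First contact, Social: 125×71/316 = 28.085
  Escalated, Phone: 93×81/316 = 23.839
  Escalated, Chat: 93×77/316 = 22.661
  Escalated, Email: 93×87/316 = 25.604
  Escalated, Social: 93×71/316 = 20.896
  Unresolved, Phone: 98×81/316 = 25.120
  Unresolved, Chat: 98×77/316 = 23.880
  Unresolved, Email: 98×87/316 = 26.981
  Unresolved, Social: 98×71/316 = 22.019
Contributions (O − E)²/E:
  (21 − 32.041)²/32.041 = 3.8046
  (30 − 30.459)²/30.459 = 0.0069
  (37 − 34.415)²/34.415 = 0.1942
  (37 − 28.085)²/28.085 = 2.8299
  (24 − 23.839)²/23.839 = 0.0011
  (20 − 22.661)²/22.661 = 0.3125
  (37 − 25.604)²/25.604 = 5.0722
  (12 − 20.896)²/20.896 = 3.7873
  (36 − 25.120)²/25.120 = 4.7124
  (27 − 23.880)²/23.880 = 0.4076
  (13 − 26.981)²/26.981 = 7.2447
  (22 − 22.019)²/22.019 = 0.0000
χ² = 3.8046 + 0.0069 + 0.1942 + 2.8299 + 0.0011 + 0.3125 + 5.0722 + 3.7873 + 4.7124 + 0.4076 + 7.2447 + 0.0000 = 28.37

28.37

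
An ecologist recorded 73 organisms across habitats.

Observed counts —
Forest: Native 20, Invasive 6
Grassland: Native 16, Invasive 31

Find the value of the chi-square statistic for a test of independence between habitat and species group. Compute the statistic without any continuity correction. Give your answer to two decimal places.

12.31

Row totals: 26, 47. Column totals: 36, 37. Grand total N = 73.
Expected counts (row total × column total / N):
  Forest, Native: 26×36/73 = 12.822
  Forest, Invasive: 26×37/73 = 13.178
  Grassland, Native: 47×36/73 = 23.178
  Grassland, Invasive: 47×37/73 = 23.822
Contributions (O − E)²/E:
  (20 − 12.822)²/12.822 = 4.0184
  (6 − 13.178)²/13.178 = 3.9098
  (16 − 23.178)²/23.178 = 2.2230
  (31 − 23.822)²/23.822 = 2.1629
χ² = 4.0184 + 3.9098 + 2.2230 + 2.1629 = 12.31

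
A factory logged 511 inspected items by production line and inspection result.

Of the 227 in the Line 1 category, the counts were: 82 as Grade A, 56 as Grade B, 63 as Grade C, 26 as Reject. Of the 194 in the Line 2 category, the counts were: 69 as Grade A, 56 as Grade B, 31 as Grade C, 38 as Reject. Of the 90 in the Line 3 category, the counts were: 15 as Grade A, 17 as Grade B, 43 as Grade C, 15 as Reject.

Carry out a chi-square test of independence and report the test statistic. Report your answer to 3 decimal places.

Row totals: 227, 194, 90. Column totals: 166, 129, 137, 79. Grand total N = 511.
Expected counts (row total × column total / N):
  Line 1, Grade A: 227×166/511 = 73.7417
  Line 1, Grade B: 227×129/511 = 57.3053
  Line 1, Grade C: 227×137/511 = 60.8591
  Line 1, Reject: 227×79/511 = 35.0939
  Line 2, Grade A: 194×166/511 = 63.0215
  Line 2, Grade B: 194×129/511 = 48.9746
  Line 2, Grade C: 194×137/511 = 52.0117
  Line 2, Reject: 194×79/511 = 29.9922
  Line 3, Grade A: 90×166/511 = 29.2368
  Line 3, Grade B: 90×129/511 = 22.7202
  Line 3, Grade C: 90×137/511 = 24.1292
  Line 3, Reject: 90×79/511 = 13.9139
Contributions (O − E)²/E:
  (82 − 73.7417)²/73.7417 = 0.9248
  (56 − 57.3053)²/57.3053 = 0.0297
  (63 − 60.8591)²/60.8591 = 0.0753
  (26 − 35.0939)²/35.0939 = 2.3565
  (69 − 63.0215)²/63.0215 = 0.5671
  (56 − 48.9746)²/48.9746 = 1.0078
  (31 − 52.0117)²/52.0117 = 8.4883
  (38 − 29.9922)²/29.9922 = 2.1381
  (15 − 29.2368)²/29.2368 = 6.9326
  (17 − 22.7202)²/22.7202 = 1.4402
  (43 − 24.1292)²/24.1292 = 14.7583
  (15 − 13.9139)²/13.9139 = 0.0848
χ² = 0.9248 + 0.0297 + 0.0753 + 2.3565 + 0.5671 + 1.0078 + 8.4883 + 2.1381 + 6.9326 + 1.4402 + 14.7583 + 0.0848 = 38.804

38.804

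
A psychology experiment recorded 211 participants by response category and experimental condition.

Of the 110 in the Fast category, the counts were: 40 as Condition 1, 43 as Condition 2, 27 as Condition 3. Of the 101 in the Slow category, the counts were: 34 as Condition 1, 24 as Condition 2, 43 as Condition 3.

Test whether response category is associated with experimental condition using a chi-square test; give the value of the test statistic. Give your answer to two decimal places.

9.16

Row totals: 110, 101. Column totals: 74, 67, 70. Grand total N = 211.
Expected counts (row total × column total / N):
  Fast, Condition 1: 110×74/211 = 38.5782
  Fast, Condition 2: 110×67/211 = 34.9289
  Fast, Condition 3: 110×70/211 = 36.4929
  Slow, Condition 1: 101×74/211 = 35.4218
  Slow, Condition 2: 101×67/211 = 32.0711
  Slow, Condition 3: 101×70/211 = 33.5071
Contributions (O − E)²/E:
  (40 − 38.5782)²/38.5782 = 0.0524
  (43 − 34.9289)²/34.9289 = 1.8650
  (27 − 36.4929)²/36.4929 = 2.4694
  (34 − 35.4218)²/35.4218 = 0.0571
  (24 − 32.0711)²/32.0711 = 2.0312
  (43 − 33.5071)²/33.5071 = 2.6894
χ² = 0.0524 + 1.8650 + 2.4694 + 0.0571 + 2.0312 + 2.6894 = 9.16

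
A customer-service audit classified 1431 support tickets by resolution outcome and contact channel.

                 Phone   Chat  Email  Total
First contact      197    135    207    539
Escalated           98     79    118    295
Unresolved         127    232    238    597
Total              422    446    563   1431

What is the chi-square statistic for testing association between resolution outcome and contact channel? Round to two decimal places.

Grand total N = 1431.
Expected counts (row total × column total / N):
  First contact, Phone: 539×422/1431 = 158.950
  First contact, Chat: 539×446/1431 = 167.990
  First contact, Email: 539×563/1431 = 212.059
  Escalated, Phone: 295×422/1431 = 86.995
  Escalated, Chat: 295×446/1431 = 91.943
  Escalated, Email: 295×563/1431 = 116.062
  Unresolved, Phone: 597×422/1431 = 176.055
  Unresolved, Chat: 597×446/1431 = 186.067
  Unresolved, Email: 597×563/1431 = 234.878
Contributions (O − E)²/E:
  (197 − 158.950)²/158.950 = 9.1085
  (135 − 167.990)²/167.990 = 6.4786
  (207 − 212.059)²/212.059 = 0.1207
  (98 − 86.995)²/86.995 = 1.3921
  (79 − 91.943)²/91.943 = 1.8220
  (118 − 116.062)²/116.062 = 0.0324
  (127 − 176.055)²/176.055 = 13.6684
  (232 − 186.067)²/186.067 = 11.3391
  (238 − 234.878)²/234.878 = 0.0415
χ² = 9.1085 + 6.4786 + 0.1207 + 1.3921 + 1.8220 + 0.0324 + 13.6684 + 11.3391 + 0.0415 = 44.00

44.00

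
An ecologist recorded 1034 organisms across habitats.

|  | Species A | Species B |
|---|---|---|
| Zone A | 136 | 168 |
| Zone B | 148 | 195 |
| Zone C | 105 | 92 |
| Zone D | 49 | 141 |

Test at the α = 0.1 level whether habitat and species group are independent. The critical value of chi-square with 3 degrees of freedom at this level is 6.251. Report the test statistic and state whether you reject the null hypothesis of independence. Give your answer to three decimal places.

Row totals: 304, 343, 197, 190. Column totals: 438, 596. Grand total N = 1034.
Expected counts (row total × column total / N):
  Zone A, Species A: 304×438/1034 = 128.7737
  Zone A, Species B: 304×596/1034 = 175.2263
  Zone B, Species A: 343×438/1034 = 145.2940
  Zone B, Species B: 343×596/1034 = 197.7060
  Zone C, Species A: 197×438/1034 = 83.4487
  Zone C, Species B: 197×596/1034 = 113.5513
  Zone D, Species A: 190×438/1034 = 80.4836
  Zone D, Species B: 190×596/1034 = 109.5164
Contributions (O − E)²/E:
  (136 − 128.7737)²/128.7737 = 0.4055
  (168 − 175.2263)²/175.2263 = 0.2980
  (148 − 145.2940)²/145.2940 = 0.0504
  (195 − 197.7060)²/197.7060 = 0.0370
  (105 − 83.4487)²/83.4487 = 5.5658
  (92 − 113.5513)²/113.5513 = 4.0903
  (49 − 80.4836)²/80.4836 = 12.3158
  (141 − 109.5164)²/109.5164 = 9.0509
χ² = 0.4055 + 0.2980 + 0.0504 + 0.0370 + 5.5658 + 4.0903 + 12.3158 + 9.0509 = 31.814
df = (4−1)(2−1) = 3. Since 31.814 > 6.251, reject the null hypothesis of independence at α = 0.1.

31.814; reject H₀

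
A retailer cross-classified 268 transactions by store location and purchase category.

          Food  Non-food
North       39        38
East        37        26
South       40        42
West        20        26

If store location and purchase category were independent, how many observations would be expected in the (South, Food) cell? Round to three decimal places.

Row total (South) = 82; column total (Food) = 136; grand total N = 268.
Expected count = (row total × column total) / N = 82 × 136 / 268 = 41.612.

41.612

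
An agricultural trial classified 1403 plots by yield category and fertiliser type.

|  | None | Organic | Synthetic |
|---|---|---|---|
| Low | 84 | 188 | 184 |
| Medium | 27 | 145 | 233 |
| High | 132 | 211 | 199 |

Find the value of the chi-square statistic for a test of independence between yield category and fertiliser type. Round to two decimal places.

Row totals: 456, 405, 542. Column totals: 243, 544, 616. Grand total N = 1403.
Expected counts (row total × column total / N):
  Low, None: 456×243/1403 = 78.979
  Low, Organic: 456×544/1403 = 176.810
  Low, Synthetic: 456×616/1403 = 200.211
  Medium, None: 405×243/1403 = 70.146
  Medium, Organic: 405×544/1403 = 157.035
  Medium, Synthetic: 405×616/1403 = 177.819
  High, None: 542×243/1403 = 93.875
  High, Organic: 542×544/1403 = 210.155
  High, Synthetic: 542×616/1403 = 237.970
Contributions (O − E)²/E:
  (84 − 78.979)²/78.979 = 0.3192
  (188 − 176.810)²/176.810 = 0.7082
  (184 − 200.211)²/200.211 = 1.3126
  (27 − 70.146)²/70.146 = 26.5386
  (145 − 157.035)²/157.035 = 0.9223
  (233 − 177.819)²/177.819 = 17.1238
  (132 − 93.875)²/93.875 = 15.4835
  (211 − 210.155)²/210.155 = 0.0034
  (199 − 237.970)²/237.970 = 6.3817
χ² = 0.3192 + 0.7082 + 1.3126 + 26.5386 + 0.9223 + 17.1238 + 15.4835 + 0.0034 + 6.3817 = 68.79

68.79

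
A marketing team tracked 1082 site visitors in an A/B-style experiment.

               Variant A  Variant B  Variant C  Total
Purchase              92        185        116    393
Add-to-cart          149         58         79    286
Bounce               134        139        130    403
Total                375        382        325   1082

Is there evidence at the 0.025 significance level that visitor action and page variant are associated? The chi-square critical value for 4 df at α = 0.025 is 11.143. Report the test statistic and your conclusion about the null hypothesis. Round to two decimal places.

Grand total N = 1082.
Expected counts (row total × column total / N):
  Purchase, Variant A: 393×375/1082 = 136.206
  Purchase, Variant B: 393×382/1082 = 138.749
  Purchase, Variant C: 393×325/1082 = 118.045
  Add-to-cart, Variant A: 286×375/1082 = 99.122
  Add-to-cart, Variant B: 286×382/1082 = 100.972
  Add-to-cart, Variant C: 286×325/1082 = 85.906
  Bounce, Variant A: 403×375/1082 = 139.672
  Bounce, Variant B: 403×382/1082 = 142.279
  Bounce, Variant C: 403×325/1082 = 121.049
Contributions (O − E)²/E:
  (92 − 136.206)²/136.206 = 14.3472
  (185 − 138.749)²/138.749 = 15.4174
  (116 − 118.045)²/118.045 = 0.0354
  (149 − 99.122)²/99.122 = 25.0985
  (58 − 100.972)²/100.972 = 18.2882
  (79 − 85.906)²/85.906 = 0.5552
  (134 − 139.672)²/139.672 = 0.2303
  (139 − 142.279)²/142.279 = 0.0756
  (130 − 121.049)²/121.049 = 0.6619
χ² = 14.3472 + 15.4174 + 0.0354 + 25.0985 + 18.2882 + 0.5552 + 0.2303 + 0.0756 + 0.6619 = 74.71
df = (3−1)(3−1) = 4. Since 74.71 > 11.143, reject the null hypothesis of independence at α = 0.025.

74.71; reject H₀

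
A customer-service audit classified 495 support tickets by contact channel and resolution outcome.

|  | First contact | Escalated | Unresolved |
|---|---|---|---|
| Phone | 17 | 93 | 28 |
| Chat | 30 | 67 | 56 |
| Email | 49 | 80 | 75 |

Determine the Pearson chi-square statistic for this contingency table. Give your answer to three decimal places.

Row totals: 138, 153, 204. Column totals: 96, 240, 159. Grand total N = 495.
Expected counts (row total × column total / N):
  Phone, First contact: 138×96/495 = 26.7636
  Phone, Escalated: 138×240/495 = 66.9091
  Phone, Unresolved: 138×159/495 = 44.3273
  Chat, First contact: 153×96/495 = 29.6727
  Chat, Escalated: 153×240/495 = 74.1818
  Chat, Unresolved: 153×159/495 = 49.1455
  Email, First contact: 204×96/495 = 39.5636
  Email, Escalated: 204×240/495 = 98.9091
  Email, Unresolved: 204×159/495 = 65.5273
Contributions (O − E)²/E:
  (17 − 26.7636)²/26.7636 = 3.5618
  (93 − 66.9091)²/66.9091 = 10.1740
  (28 − 44.3273)²/44.3273 = 6.0139
  (30 − 29.6727)²/29.6727 = 0.0036
  (67 − 74.1818)²/74.1818 = 0.6953
  (56 − 49.1455)²/49.1455 = 0.9560
  (49 − 39.5636)²/39.5636 = 2.2507
  (80 − 98.9091)²/98.9091 = 3.6150
  (75 − 65.5273)²/65.5273 = 1.3694
χ² = 3.5618 + 10.1740 + 6.0139 + 0.0036 + 0.6953 + 0.9560 + 2.2507 + 3.6150 + 1.3694 = 28.640

28.640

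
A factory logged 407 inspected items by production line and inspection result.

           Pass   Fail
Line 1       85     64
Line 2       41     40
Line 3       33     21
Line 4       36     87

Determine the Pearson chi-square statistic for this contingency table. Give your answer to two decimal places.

Row totals: 149, 81, 54, 123. Column totals: 195, 212. Grand total N = 407.
Expected counts (row total × column total / N):
  Line 1, Pass: 149×195/407 = 71.388
  Line 1, Fail: 149×212/407 = 77.612
  Line 2, Pass: 81×195/407 = 38.808
  Line 2, Fail: 81×212/407 = 42.192
  Line 3, Pass: 54×195/407 = 25.872
  Line 3, Fail: 54×212/407 = 28.128
  Line 4, Pass: 123×195/407 = 58.931
  Line 4, Fail: 123×212/407 = 64.069
Contributions (O − E)²/E:
  (85 − 71.388)²/71.388 = 2.5955
  (64 − 77.612)²/77.612 = 2.3873
  (41 − 38.808)²/38.808 = 0.1238
  (40 − 42.192)²/42.192 = 0.1139
  (33 − 25.872)²/25.872 = 1.9638
  (21 − 28.128)²/28.128 = 1.8063
  (36 − 58.931)²/58.931 = 8.9228
  (87 − 64.069)²/64.069 = 8.2073
χ² = 2.5955 + 2.3873 + 0.1238 + 0.1139 + 1.9638 + 1.8063 + 8.9228 + 8.2073 = 26.12

26.12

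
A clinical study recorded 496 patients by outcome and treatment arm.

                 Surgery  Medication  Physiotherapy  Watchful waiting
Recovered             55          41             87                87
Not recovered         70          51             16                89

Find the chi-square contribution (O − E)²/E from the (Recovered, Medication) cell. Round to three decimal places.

Row total (Recovered) = 270; column total (Medication) = 92; N = 496.
Expected count E = 270 × 92 / 496 = 50.08065.
Contribution = (O − E)²/E = (41 − 50.08065)² / 50.08065 = 1.647.

1.647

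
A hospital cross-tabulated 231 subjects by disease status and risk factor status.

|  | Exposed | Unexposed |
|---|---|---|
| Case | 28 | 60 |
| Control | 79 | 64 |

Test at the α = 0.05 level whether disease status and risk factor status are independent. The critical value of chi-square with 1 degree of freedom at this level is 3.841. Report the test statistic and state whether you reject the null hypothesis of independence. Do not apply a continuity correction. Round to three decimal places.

12.024; reject H₀

Row totals: 88, 143. Column totals: 107, 124. Grand total N = 231.
Expected counts (row total × column total / N):
  Case, Exposed: 88×107/231 = 40.7619
  Case, Unexposed: 88×124/231 = 47.2381
  Control, Exposed: 143×107/231 = 66.2381
  Control, Unexposed: 143×124/231 = 76.7619
Contributions (O − E)²/E:
  (28 − 40.7619)²/40.7619 = 3.9955
  (60 − 47.2381)²/47.2381 = 3.4478
  (79 − 66.2381)²/66.2381 = 2.4588
  (64 − 76.7619)²/76.7619 = 2.1217
χ² = 3.9955 + 3.4478 + 2.4588 + 2.1217 = 12.024
df = (2−1)(2−1) = 1. Since 12.024 > 3.841, reject the null hypothesis of independence at α = 0.05.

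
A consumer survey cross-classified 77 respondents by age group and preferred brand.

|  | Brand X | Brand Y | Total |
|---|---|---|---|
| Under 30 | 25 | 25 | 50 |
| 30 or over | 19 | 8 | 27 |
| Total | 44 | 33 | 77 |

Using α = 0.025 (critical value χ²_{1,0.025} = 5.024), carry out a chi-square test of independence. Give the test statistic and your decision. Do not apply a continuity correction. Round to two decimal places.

Grand total N = 77.
Expected counts (row total × column total / N):
  Under 30, Brand X: 50×44/77 = 28.571
  Under 30, Brand Y: 50×33/77 = 21.429
  30 or over, Brand X: 27×44/77 = 15.429
  30 or over, Brand Y: 27×33/77 = 11.571
Contributions (O − E)²/E:
  (25 − 28.571)²/28.571 = 0.4463
  (25 − 21.429)²/21.429 = 0.5951
  (19 − 15.429)²/15.429 = 0.8265
  (8 − 11.571)²/11.571 = 1.1021
χ² = 0.4463 + 0.5951 + 0.8265 + 1.1021 = 2.97
df = (2−1)(2−1) = 1. Since 2.97 < 5.024, fail to reject the null hypothesis of independence at α = 0.025.

2.97; fail to reject H₀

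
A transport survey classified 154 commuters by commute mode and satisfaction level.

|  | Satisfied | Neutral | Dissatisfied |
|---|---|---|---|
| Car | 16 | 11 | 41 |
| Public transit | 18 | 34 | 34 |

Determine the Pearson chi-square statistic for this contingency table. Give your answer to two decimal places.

10.57

Row totals: 68, 86. Column totals: 34, 45, 75. Grand total N = 154.
Expected counts (row total × column total / N):
  Car, Satisfied: 68×34/154 = 15.013
  Car, Neutral: 68×45/154 = 19.870
  Car, Dissatisfied: 68×75/154 = 33.117
  Public transit, Satisfied: 86×34/154 = 18.987
  Public transit, Neutral: 86×45/154 = 25.130
  Public transit, Dissatisfied: 86×75/154 = 41.883
Contributions (O − E)²/E:
  (16 − 15.013)²/15.013 = 0.0649
  (11 − 19.870)²/19.870 = 3.9596
  (41 − 33.117)²/33.117 = 1.8764
  (18 − 18.987)²/18.987 = 0.0513
  (34 − 25.130)²/25.130 = 3.1308
  (34 − 41.883)²/41.883 = 1.4837
χ² = 0.0649 + 3.9596 + 1.8764 + 0.0513 + 3.1308 + 1.4837 = 10.57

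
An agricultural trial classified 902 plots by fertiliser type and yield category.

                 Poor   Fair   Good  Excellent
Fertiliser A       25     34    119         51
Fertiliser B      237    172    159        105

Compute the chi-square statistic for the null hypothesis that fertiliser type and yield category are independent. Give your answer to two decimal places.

Row totals: 229, 673. Column totals: 262, 206, 278, 156. Grand total N = 902.
Expected counts (row total × column total / N):
  Fertiliser A, Poor: 229×262/902 = 66.517
  Fertiliser A, Fair: 229×206/902 = 52.299
  Fertiliser A, Good: 229×278/902 = 70.579
  Fertiliser A, Excellent: 229×156/902 = 39.605
  Fertiliser B, Poor: 673×262/902 = 195.483
  Fertiliser B, Fair: 673×206/902 = 153.701
  Fertiliser B, Good: 673×278/902 = 207.421
  Fertiliser B, Excellent: 673×156/902 = 116.395
Contributions (O − E)²/E:
  (25 − 66.517)²/66.517 = 25.9131
  (34 − 52.299)²/52.299 = 6.4027
  (119 − 70.579)²/70.579 = 33.2194
  (51 − 39.605)²/39.605 = 3.2785
  (237 − 195.483)²/195.483 = 8.8174
  (172 − 153.701)²/153.701 = 2.1786
  (159 − 207.421)²/207.421 = 11.3035
  (105 − 116.395)²/116.395 = 1.1156
χ² = 25.9131 + 6.4027 + 33.2194 + 3.2785 + 8.8174 + 2.1786 + 11.3035 + 1.1156 = 92.23

92.23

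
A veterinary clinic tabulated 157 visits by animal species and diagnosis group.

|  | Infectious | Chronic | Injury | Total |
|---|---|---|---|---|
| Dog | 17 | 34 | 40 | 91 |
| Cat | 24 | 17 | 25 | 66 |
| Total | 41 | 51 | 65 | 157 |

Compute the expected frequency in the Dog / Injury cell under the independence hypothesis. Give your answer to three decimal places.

Row total (Dog) = 91; column total (Injury) = 65; grand total N = 157.
Expected count = (row total × column total) / N = 91 × 65 / 157 = 37.675.

37.675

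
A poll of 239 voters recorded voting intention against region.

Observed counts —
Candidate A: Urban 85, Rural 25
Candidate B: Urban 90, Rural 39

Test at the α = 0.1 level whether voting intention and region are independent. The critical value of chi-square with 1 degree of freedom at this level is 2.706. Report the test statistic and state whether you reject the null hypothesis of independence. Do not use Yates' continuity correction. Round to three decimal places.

Row totals: 110, 129. Column totals: 175, 64. Grand total N = 239.
Expected counts (row total × column total / N):
  Candidate A, Urban: 110×175/239 = 80.5439
  Candidate A, Rural: 110×64/239 = 29.4561
  Candidate B, Urban: 129×175/239 = 94.4561
  Candidate B, Rural: 129×64/239 = 34.5439
Contributions (O − E)²/E:
  (85 − 80.5439)²/80.5439 = 0.2465
  (25 − 29.4561)²/29.4561 = 0.6741
  (90 − 94.4561)²/94.4561 = 0.2102
  (39 − 34.5439)²/34.5439 = 0.5748
χ² = 0.2465 + 0.6741 + 0.2102 + 0.5748 = 1.706
df = (2−1)(2−1) = 1. Since 1.706 < 2.706, fail to reject the null hypothesis of independence at α = 0.1.

1.706; fail to reject H₀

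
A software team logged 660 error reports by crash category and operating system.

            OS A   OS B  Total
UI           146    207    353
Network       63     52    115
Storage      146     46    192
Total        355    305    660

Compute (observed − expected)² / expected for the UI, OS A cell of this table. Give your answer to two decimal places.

10.14

Row total (UI) = 353; column total (OS A) = 355; N = 660.
Expected count E = 353 × 355 / 660 = 189.871.
Contribution = (O − E)²/E = (146 − 189.871)² / 189.871 = 10.14.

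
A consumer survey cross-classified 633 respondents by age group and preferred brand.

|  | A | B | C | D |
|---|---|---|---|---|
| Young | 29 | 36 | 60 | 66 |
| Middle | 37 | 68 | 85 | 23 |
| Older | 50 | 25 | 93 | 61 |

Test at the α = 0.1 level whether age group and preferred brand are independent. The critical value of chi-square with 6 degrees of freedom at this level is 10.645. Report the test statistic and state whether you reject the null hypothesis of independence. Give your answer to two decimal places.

54.98; reject H₀

Row totals: 191, 213, 229. Column totals: 116, 129, 238, 150. Grand total N = 633.
Expected counts (row total × column total / N):
  Young, A: 191×116/633 = 35.002
  Young, B: 191×129/633 = 38.924
  Young, C: 191×238/633 = 71.814
  Young, D: 191×150/633 = 45.261
  Middle, A: 213×116/633 = 39.033
  Middle, B: 213×129/633 = 43.408
  Middle, C: 213×238/633 = 80.085
  Middle, D: 213×150/633 = 50.474
  Older, A: 229×116/633 = 41.965
  Older, B: 229×129/633 = 46.668
  Older, C: 229×238/633 = 86.101
  Older, D: 229×150/633 = 54.265
Contributions (O − E)²/E:
  (29 − 35.002)²/35.002 = 1.0292
  (36 − 38.924)²/38.924 = 0.2197
  (60 − 71.814)²/71.814 = 1.9435
  (66 − 45.261)²/45.261 = 9.5028
  (37 − 39.033)²/39.033 = 0.1059
  (68 − 43.408)²/43.408 = 13.9321
  (85 − 80.085)²/80.085 = 0.3016
  (23 − 50.474)²/50.474 = 14.9546
  (50 − 41.965)²/41.965 = 1.5385
  (25 − 46.668)²/46.668 = 10.0605
  (93 − 86.101)²/86.101 = 0.5528
  (61 − 54.265)²/54.265 = 0.8359
χ² = 1.0292 + 0.2197 + 1.9435 + 9.5028 + 0.1059 + 13.9321 + 0.3016 + 14.9546 + 1.5385 + 10.0605 + 0.5528 + 0.8359 = 54.98
df = (3−1)(4−1) = 6. Since 54.98 > 10.645, reject the null hypothesis of independence at α = 0.1.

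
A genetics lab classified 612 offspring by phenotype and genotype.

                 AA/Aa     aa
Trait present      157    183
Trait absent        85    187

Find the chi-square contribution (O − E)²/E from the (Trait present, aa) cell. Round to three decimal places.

Row total (Trait present) = 340; column total (aa) = 370; N = 612.
Expected count E = 340 × 370 / 612 = 205.5556.
Contribution = (O − E)²/E = (183 − 205.5556)² / 205.5556 = 2.475.

2.475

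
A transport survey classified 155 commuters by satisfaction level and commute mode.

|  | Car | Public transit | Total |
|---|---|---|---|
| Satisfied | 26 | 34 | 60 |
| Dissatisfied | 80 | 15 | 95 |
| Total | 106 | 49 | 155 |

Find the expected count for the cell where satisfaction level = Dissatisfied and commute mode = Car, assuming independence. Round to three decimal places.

64.968

Row total (Dissatisfied) = 95; column total (Car) = 106; grand total N = 155.
Expected count = (row total × column total) / N = 95 × 106 / 155 = 64.968.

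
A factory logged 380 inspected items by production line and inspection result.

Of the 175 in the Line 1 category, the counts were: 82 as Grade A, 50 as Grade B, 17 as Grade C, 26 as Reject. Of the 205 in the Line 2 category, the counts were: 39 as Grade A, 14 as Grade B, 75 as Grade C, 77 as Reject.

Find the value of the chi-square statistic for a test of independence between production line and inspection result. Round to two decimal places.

Row totals: 175, 205. Column totals: 121, 64, 92, 103. Grand total N = 380.
Expected counts (row total × column total / N):
  Line 1, Grade A: 175×121/380 = 55.7237
  Line 1, Grade B: 175×64/380 = 29.4737
  Line 1, Grade C: 175×92/380 = 42.3684
  Line 1, Reject: 175×103/380 = 47.4342
  Line 2, Grade A: 205×121/380 = 65.2763
  Line 2, Grade B: 205×64/380 = 34.5263
  Line 2, Grade C: 205×92/380 = 49.6316
  Line 2, Reject: 205×103/380 = 55.5658
Contributions (O − E)²/E:
  (82 − 55.7237)²/55.7237 = 12.3905
  (50 − 29.4737)²/29.4737 = 14.2951
  (17 − 42.3684)²/42.3684 = 15.1895
  (26 − 47.4342)²/47.4342 = 9.6855
  (39 − 65.2763)²/65.2763 = 10.5773
  (14 − 34.5263)²/34.5263 = 12.2031
  (75 − 49.6316)²/49.6316 = 12.9667
  (77 − 55.5658)²/55.5658 = 8.2681
χ² = 12.3905 + 14.2951 + 15.1895 + 9.6855 + 10.5773 + 12.2031 + 12.9667 + 8.2681 = 95.58

95.58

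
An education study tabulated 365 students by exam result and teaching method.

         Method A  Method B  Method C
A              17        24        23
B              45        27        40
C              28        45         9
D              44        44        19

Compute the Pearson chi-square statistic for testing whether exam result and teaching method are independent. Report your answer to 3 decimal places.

31.814

Row totals: 64, 112, 82, 107. Column totals: 134, 140, 91. Grand total N = 365.
Expected counts (row total × column total / N):
  A, Method A: 64×134/365 = 23.4959
  A, Method B: 64×140/365 = 24.5479
  A, Method C: 64×91/365 = 15.9562
  B, Method A: 112×134/365 = 41.1178
  B, Method B: 112×140/365 = 42.9589
  B, Method C: 112×91/365 = 27.9233
  C, Method A: 82×134/365 = 30.1041
  C, Method B: 82×140/365 = 31.4521
  C, Method C: 82×91/365 = 20.4438
  D, Method A: 107×134/365 = 39.2822
  D, Method B: 107×140/365 = 41.0411
  D, Method C: 107×91/365 = 26.6767
Contributions (O − E)²/E:
  (17 − 23.4959)²/23.4959 = 1.7959
  (24 − 24.5479)²/24.5479 = 0.0122
  (23 − 15.9562)²/15.9562 = 3.1095
  (45 − 41.1178)²/41.1178 = 0.3665
  (27 − 42.9589)²/42.9589 = 5.9286
  (40 − 27.9233)²/27.9233 = 5.2231
  (28 − 30.1041)²/30.1041 = 0.1471
  (45 − 31.4521)²/31.4521 = 5.8357
  (9 − 20.4438)²/20.4438 = 6.4059
  (44 − 39.2822)²/39.2822 = 0.5666
  (44 − 41.0411)²/41.0411 = 0.2133
  (19 − 26.6767)²/26.6767 = 2.2091
χ² = 1.7959 + 0.0122 + 3.1095 + 0.3665 + 5.9286 + 5.2231 + 0.1471 + 5.8357 + 6.4059 + 0.5666 + 0.2133 + 2.2091 = 31.814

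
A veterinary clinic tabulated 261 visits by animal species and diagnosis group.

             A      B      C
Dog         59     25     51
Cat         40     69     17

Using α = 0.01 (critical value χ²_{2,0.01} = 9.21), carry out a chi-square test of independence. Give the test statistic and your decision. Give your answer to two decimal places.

40.98; reject H₀

Row totals: 135, 126. Column totals: 99, 94, 68. Grand total N = 261.
Expected counts (row total × column total / N):
  Dog, A: 135×99/261 = 51.2069
  Dog, B: 135×94/261 = 48.6207
  Dog, C: 135×68/261 = 35.1724
  Cat, A: 126×99/261 = 47.7931
  Cat, B: 126×94/261 = 45.3793
  Cat, C: 126×68/261 = 32.8276
Contributions (O − E)²/E:
  (59 − 51.2069)²/51.2069 = 1.1860
  (25 − 48.6207)²/48.6207 = 11.4753
  (51 − 35.1724)²/35.1724 = 7.1224
  (40 − 47.7931)²/47.7931 = 1.2707
  (69 − 45.3793)²/45.3793 = 12.2950
  (17 − 32.8276)²/32.8276 = 7.6312
χ² = 1.1860 + 11.4753 + 7.1224 + 1.2707 + 12.2950 + 7.6312 = 40.98
df = (2−1)(3−1) = 2. Since 40.98 > 9.21, reject the null hypothesis of independence at α = 0.01.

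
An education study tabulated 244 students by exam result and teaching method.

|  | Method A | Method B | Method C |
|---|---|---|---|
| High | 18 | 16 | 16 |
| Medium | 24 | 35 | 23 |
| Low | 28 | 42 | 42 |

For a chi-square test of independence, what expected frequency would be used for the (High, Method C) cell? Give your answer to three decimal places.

Row total (High) = 50; column total (Method C) = 81; grand total N = 244.
Expected count = (row total × column total) / N = 50 × 81 / 244 = 16.598.

16.598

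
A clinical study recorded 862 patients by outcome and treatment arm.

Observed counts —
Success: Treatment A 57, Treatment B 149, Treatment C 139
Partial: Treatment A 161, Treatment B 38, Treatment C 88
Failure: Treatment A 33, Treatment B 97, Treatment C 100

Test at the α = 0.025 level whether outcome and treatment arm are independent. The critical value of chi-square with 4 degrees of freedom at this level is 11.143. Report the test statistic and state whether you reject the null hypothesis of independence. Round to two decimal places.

Row totals: 345, 287, 230. Column totals: 251, 284, 327. Grand total N = 862.
Expected counts (row total × column total / N):
  Success, Treatment A: 345×251/862 = 100.458
  Success, Treatment B: 345×284/862 = 113.666
  Success, Treatment C: 345×327/862 = 130.876
  Partial, Treatment A: 287×251/862 = 83.570
  Partial, Treatment B: 287×284/862 = 94.557
  Partial, Treatment C: 287×327/862 = 108.874
  Failure, Treatment A: 230×251/862 = 66.972
  Failure, Treatment B: 230×284/862 = 75.777
  Failure, Treatment C: 230×327/862 = 87.251
Contributions (O − E)²/E:
  (57 − 100.458)²/100.458 = 18.7999
  (149 − 113.666)²/113.666 = 10.9839
  (139 − 130.876)²/130.876 = 0.5043
  (161 − 83.570)²/83.570 = 71.7411
  (38 − 94.557)²/94.557 = 33.8282
  (88 − 108.874)²/108.874 = 4.0021
  (33 − 66.972)²/66.972 = 17.2325
  (97 − 75.777)²/75.777 = 5.9440
  (100 − 87.251)²/87.251 = 1.8629
χ² = 18.7999 + 10.9839 + 0.5043 + 71.7411 + 33.8282 + 4.0021 + 17.2325 + 5.9440 + 1.8629 = 164.90
df = (3−1)(3−1) = 4. Since 164.90 > 11.143, reject the null hypothesis of independence at α = 0.025.

164.90; reject H₀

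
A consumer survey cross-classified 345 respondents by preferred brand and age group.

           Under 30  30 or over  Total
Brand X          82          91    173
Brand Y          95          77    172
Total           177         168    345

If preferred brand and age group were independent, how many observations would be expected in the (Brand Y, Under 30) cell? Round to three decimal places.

88.243

Row total (Brand Y) = 172; column total (Under 30) = 177; grand total N = 345.
Expected count = (row total × column total) / N = 172 × 177 / 345 = 88.243.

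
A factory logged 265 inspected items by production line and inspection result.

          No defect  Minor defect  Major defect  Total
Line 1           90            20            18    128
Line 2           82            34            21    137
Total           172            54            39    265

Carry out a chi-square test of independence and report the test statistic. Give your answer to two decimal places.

3.93

Grand total N = 265.
Expected counts (row total × column total / N):
  Line 1, No defect: 128×172/265 = 83.079
  Line 1, Minor defect: 128×54/265 = 26.083
  Line 1, Major defect: 128×39/265 = 18.838
  Line 2, No defect: 137×172/265 = 88.921
  Line 2, Minor defect: 137×54/265 = 27.917
  Line 2, Major defect: 137×39/265 = 20.162
Contributions (O − E)²/E:
  (90 − 83.079)²/83.079 = 0.5766
  (20 − 26.083)²/26.083 = 1.4187
  (18 − 18.838)²/18.838 = 0.0373
  (82 − 88.921)²/88.921 = 0.5387
  (34 − 27.917)²/27.917 = 1.3255
  (21 − 20.162)²/20.162 = 0.0348
χ² = 0.5766 + 1.4187 + 0.0373 + 0.5387 + 1.3255 + 0.0348 = 3.93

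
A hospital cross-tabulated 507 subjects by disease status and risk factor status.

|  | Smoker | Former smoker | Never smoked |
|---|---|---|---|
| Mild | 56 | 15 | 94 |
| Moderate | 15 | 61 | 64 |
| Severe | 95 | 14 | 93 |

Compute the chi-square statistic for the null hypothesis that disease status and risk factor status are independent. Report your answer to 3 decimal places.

109.041

Row totals: 165, 140, 202. Column totals: 166, 90, 251. Grand total N = 507.
Expected counts (row total × column total / N):
  Mild, Smoker: 165×166/507 = 54.0237
  Mild, Former smoker: 165×90/507 = 29.2899
  Mild, Never smoked: 165×251/507 = 81.6864
  Moderate, Smoker: 140×166/507 = 45.8383
  Moderate, Former smoker: 140×90/507 = 24.8521
  Moderate, Never smoked: 140×251/507 = 69.3097
  Severe, Smoker: 202×166/507 = 66.1381
  Severe, Former smoker: 202×90/507 = 35.8580
  Severe, Never smoked: 202×251/507 = 100.0039
Contributions (O − E)²/E:
  (56 − 54.0237)²/54.0237 = 0.0723
  (15 − 29.2899)²/29.2899 = 6.9717
  (94 − 81.6864)²/81.6864 = 1.8562
  (15 − 45.8383)²/45.8383 = 20.7469
  (61 − 24.8521)²/24.8521 = 52.5779
  (64 − 69.3097)²/69.3097 = 0.4068
  (95 − 66.1381)²/66.1381 = 12.5950
  (14 − 35.8580)²/35.8580 = 13.3240
  (93 − 100.0039)²/100.0039 = 0.4905
χ² = 0.0723 + 6.9717 + 1.8562 + 20.7469 + 52.5779 + 0.4068 + 12.5950 + 13.3240 + 0.4905 = 109.041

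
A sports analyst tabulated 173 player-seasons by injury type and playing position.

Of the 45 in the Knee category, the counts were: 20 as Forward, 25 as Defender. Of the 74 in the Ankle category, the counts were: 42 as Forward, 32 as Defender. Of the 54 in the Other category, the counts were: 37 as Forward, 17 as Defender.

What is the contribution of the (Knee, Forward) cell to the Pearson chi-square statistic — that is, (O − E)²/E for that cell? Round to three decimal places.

Row total (Knee) = 45; column total (Forward) = 99; N = 173.
Expected count E = 45 × 99 / 173 = 25.75145.
Contribution = (O − E)²/E = (20 − 25.75145)² / 25.75145 = 1.285.

1.285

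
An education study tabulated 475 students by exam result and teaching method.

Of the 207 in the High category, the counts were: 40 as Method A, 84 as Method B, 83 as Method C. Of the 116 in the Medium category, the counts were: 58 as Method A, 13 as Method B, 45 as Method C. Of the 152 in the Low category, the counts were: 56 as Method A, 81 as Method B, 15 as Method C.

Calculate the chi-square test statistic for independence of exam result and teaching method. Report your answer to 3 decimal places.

85.411

Row totals: 207, 116, 152. Column totals: 154, 178, 143. Grand total N = 475.
Expected counts (row total × column total / N):
  High, Method A: 207×154/475 = 67.11158
  High, Method B: 207×178/475 = 77.57053
  High, Method C: 207×143/475 = 62.31789
  Medium, Method A: 116×154/475 = 37.60842
  Medium, Method B: 116×178/475 = 43.46947
  Medium, Method C: 116×143/475 = 34.92211
  Low, Method A: 152×154/475 = 49.28000
  Low, Method B: 152×178/475 = 56.96000
  Low, Method C: 152×143/475 = 45.76000
Contributions (O − E)²/E:
  (40 − 67.11158)²/67.11158 = 10.9525
  (84 − 77.57053)²/77.57053 = 0.5329
  (83 − 62.31789)²/62.31789 = 6.8640
  (58 − 37.60842)²/37.60842 = 11.0565
  (13 − 43.46947)²/43.46947 = 21.3573
  (45 − 34.92211)²/34.92211 = 2.9083
  (56 − 49.28000)²/49.28000 = 0.9164
  (81 − 56.96000)²/56.96000 = 10.1461
  (15 − 45.76000)²/45.76000 = 20.6770
χ² = 10.9525 + 0.5329 + 6.8640 + 11.0565 + 21.3573 + 2.9083 + 0.9164 + 10.1461 + 20.6770 = 85.411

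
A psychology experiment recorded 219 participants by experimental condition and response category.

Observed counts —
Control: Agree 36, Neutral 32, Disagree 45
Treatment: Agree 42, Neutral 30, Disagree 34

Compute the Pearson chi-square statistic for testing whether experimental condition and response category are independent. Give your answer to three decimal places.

Row totals: 113, 106. Column totals: 78, 62, 79. Grand total N = 219.
Expected counts (row total × column total / N):
  Control, Agree: 113×78/219 = 40.246575
  Control, Neutral: 113×62/219 = 31.990868
  Control, Disagree: 113×79/219 = 40.762557
  Treatment, Agree: 106×78/219 = 37.753425
  Treatment, Neutral: 106×62/219 = 30.009132
  Treatment, Disagree: 106×79/219 = 38.237443
Contributions (O − E)²/E:
  (36 − 40.246575)²/40.246575 = 0.4481
  (32 − 31.990868)²/31.990868 = 0.0000
  (45 − 40.762557)²/40.762557 = 0.4405
  (42 − 37.753425)²/37.753425 = 0.4777
  (30 − 30.009132)²/30.009132 = 0.0000
  (34 − 38.237443)²/38.237443 = 0.4696
χ² = 0.4481 + 0.0000 + 0.4405 + 0.4777 + 0.0000 + 0.4696 = 1.836

1.836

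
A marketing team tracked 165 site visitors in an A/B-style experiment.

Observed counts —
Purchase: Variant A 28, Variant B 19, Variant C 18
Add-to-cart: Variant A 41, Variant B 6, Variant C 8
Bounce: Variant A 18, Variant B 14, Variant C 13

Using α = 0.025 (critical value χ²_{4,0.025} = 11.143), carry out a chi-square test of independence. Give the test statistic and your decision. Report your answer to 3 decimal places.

Row totals: 65, 55, 45. Column totals: 87, 39, 39. Grand total N = 165.
Expected counts (row total × column total / N):
  Purchase, Variant A: 65×87/165 = 34.2727
  Purchase, Variant B: 65×39/165 = 15.3636
  Purchase, Variant C: 65×39/165 = 15.3636
  Add-to-cart, Variant A: 55×87/165 = 29.0000
  Add-to-cart, Variant B: 55×39/165 = 13.0000
  Add-to-cart, Variant C: 55×39/165 = 13.0000
  Bounce, Variant A: 45×87/165 = 23.7273
  Bounce, Variant B: 45×39/165 = 10.6364
  Bounce, Variant C: 45×39/165 = 10.6364
Contributions (O − E)²/E:
  (28 − 34.2727)²/34.2727 = 1.1480
  (19 − 15.3636)²/15.3636 = 0.8607
  (18 − 15.3636)²/15.3636 = 0.4524
  (41 − 29.0000)²/29.0000 = 4.9655
  (6 − 13.0000)²/13.0000 = 3.7692
  (8 − 13.0000)²/13.0000 = 1.9231
  (18 − 23.7273)²/23.7273 = 1.3825
  (14 − 10.6364)²/10.6364 = 1.0637
  (13 − 10.6364)²/10.6364 = 0.5252
χ² = 1.1480 + 0.8607 + 0.4524 + 4.9655 + 3.7692 + 1.9231 + 1.3825 + 1.0637 + 0.5252 = 16.090
df = (3−1)(3−1) = 4. Since 16.090 > 11.143, reject the null hypothesis of independence at α = 0.025.

16.090; reject H₀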